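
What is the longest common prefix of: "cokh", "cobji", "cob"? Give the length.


Words: cokh, cobji, cob
  Position 0: all 'c' => match
  Position 1: all 'o' => match
  Position 2: ('k', 'b', 'b') => mismatch, stop
LCP = "co" (length 2)

2


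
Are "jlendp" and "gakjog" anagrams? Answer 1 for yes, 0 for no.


Strings: "jlendp", "gakjog"
Sorted first:  dejlnp
Sorted second: aggjko
Differ at position 0: 'd' vs 'a' => not anagrams

0


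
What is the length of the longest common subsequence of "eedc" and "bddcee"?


LCS of "eedc" and "bddcee"
DP table:
           b    d    d    c    e    e
      0    0    0    0    0    0    0
  e   0    0    0    0    0    1    1
  e   0    0    0    0    0    1    2
  d   0    0    1    1    1    1    2
  c   0    0    1    1    2    2    2
LCS length = dp[4][6] = 2

2


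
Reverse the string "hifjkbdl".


Input: hifjkbdl
Reading characters right to left:
  Position 7: 'l'
  Position 6: 'd'
  Position 5: 'b'
  Position 4: 'k'
  Position 3: 'j'
  Position 2: 'f'
  Position 1: 'i'
  Position 0: 'h'
Reversed: ldbkjfih

ldbkjfih


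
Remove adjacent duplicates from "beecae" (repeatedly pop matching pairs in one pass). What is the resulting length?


Input: beecae
Stack-based adjacent duplicate removal:
  Read 'b': push. Stack: b
  Read 'e': push. Stack: be
  Read 'e': matches stack top 'e' => pop. Stack: b
  Read 'c': push. Stack: bc
  Read 'a': push. Stack: bca
  Read 'e': push. Stack: bcae
Final stack: "bcae" (length 4)

4


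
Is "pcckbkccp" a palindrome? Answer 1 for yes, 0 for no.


Input: pcckbkccp
Reversed: pcckbkccp
  Compare pos 0 ('p') with pos 8 ('p'): match
  Compare pos 1 ('c') with pos 7 ('c'): match
  Compare pos 2 ('c') with pos 6 ('c'): match
  Compare pos 3 ('k') with pos 5 ('k'): match
Result: palindrome

1


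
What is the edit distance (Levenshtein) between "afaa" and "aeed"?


Computing edit distance: "afaa" -> "aeed"
DP table:
           a    e    e    d
      0    1    2    3    4
  a   1    0    1    2    3
  f   2    1    1    2    3
  a   3    2    2    2    3
  a   4    3    3    3    3
Edit distance = dp[4][4] = 3

3


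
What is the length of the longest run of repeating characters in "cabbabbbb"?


Input: "cabbabbbb"
Scanning for longest run:
  Position 1 ('a'): new char, reset run to 1
  Position 2 ('b'): new char, reset run to 1
  Position 3 ('b'): continues run of 'b', length=2
  Position 4 ('a'): new char, reset run to 1
  Position 5 ('b'): new char, reset run to 1
  Position 6 ('b'): continues run of 'b', length=2
  Position 7 ('b'): continues run of 'b', length=3
  Position 8 ('b'): continues run of 'b', length=4
Longest run: 'b' with length 4

4


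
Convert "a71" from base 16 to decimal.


Input: "a71" in base 16
Positional expansion:
  Digit 'a' (value 10) x 16^2 = 2560
  Digit '7' (value 7) x 16^1 = 112
  Digit '1' (value 1) x 16^0 = 1
Sum = 2673

2673


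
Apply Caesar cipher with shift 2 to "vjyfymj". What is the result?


Caesar cipher: shift "vjyfymj" by 2
  'v' (pos 21) + 2 = pos 23 = 'x'
  'j' (pos 9) + 2 = pos 11 = 'l'
  'y' (pos 24) + 2 = pos 0 = 'a'
  'f' (pos 5) + 2 = pos 7 = 'h'
  'y' (pos 24) + 2 = pos 0 = 'a'
  'm' (pos 12) + 2 = pos 14 = 'o'
  'j' (pos 9) + 2 = pos 11 = 'l'
Result: xlahaol

xlahaol


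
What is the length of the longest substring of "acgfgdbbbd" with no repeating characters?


Input: "acgfgdbbbd"
Sliding window (track last position of each char):
  Position 0 ('a'): window [0,0] length 1 -- new best
  Position 1 ('c'): window [0,1] length 2 -- new best
  Position 2 ('g'): window [0,2] length 3 -- new best
  Position 3 ('f'): window [0,3] length 4 -- new best
  Position 4 ('g'): repeat (last at 2), move window start to 3
  Position 4 ('g'): window [3,4] length 2
  Position 5 ('d'): window [3,5] length 3
  Position 6 ('b'): window [3,6] length 4
  Position 7 ('b'): repeat (last at 6), move window start to 7
  Position 7 ('b'): window [7,7] length 1
  Position 8 ('b'): repeat (last at 7), move window start to 8
  Position 8 ('b'): window [8,8] length 1
  Position 9 ('d'): window [8,9] length 2
Longest substring with no repeats: "acgf" with length 4

4


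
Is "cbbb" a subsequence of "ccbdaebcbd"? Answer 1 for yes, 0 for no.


Check if "cbbb" is a subsequence of "ccbdaebcbd"
Greedy scan:
  Position 0 ('c'): matches sub[0] = 'c'
  Position 1 ('c'): no match needed
  Position 2 ('b'): matches sub[1] = 'b'
  Position 3 ('d'): no match needed
  Position 4 ('a'): no match needed
  Position 5 ('e'): no match needed
  Position 6 ('b'): matches sub[2] = 'b'
  Position 7 ('c'): no match needed
  Position 8 ('b'): matches sub[3] = 'b'
  Position 9 ('d'): no match needed
All 4 characters matched => is a subsequence

1


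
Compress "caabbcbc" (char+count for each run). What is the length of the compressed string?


Input: caabbcbc
Runs:
  'c' x 1 => "c1"
  'a' x 2 => "a2"
  'b' x 2 => "b2"
  'c' x 1 => "c1"
  'b' x 1 => "b1"
  'c' x 1 => "c1"
Compressed: "c1a2b2c1b1c1"
Compressed length: 12

12


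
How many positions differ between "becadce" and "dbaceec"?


Comparing "becadce" and "dbaceec" position by position:
  Position 0: 'b' vs 'd' => DIFFER
  Position 1: 'e' vs 'b' => DIFFER
  Position 2: 'c' vs 'a' => DIFFER
  Position 3: 'a' vs 'c' => DIFFER
  Position 4: 'd' vs 'e' => DIFFER
  Position 5: 'c' vs 'e' => DIFFER
  Position 6: 'e' vs 'c' => DIFFER
Positions that differ: 7

7


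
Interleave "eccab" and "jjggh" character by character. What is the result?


Interleaving "eccab" and "jjggh":
  Position 0: 'e' from first, 'j' from second => "ej"
  Position 1: 'c' from first, 'j' from second => "cj"
  Position 2: 'c' from first, 'g' from second => "cg"
  Position 3: 'a' from first, 'g' from second => "ag"
  Position 4: 'b' from first, 'h' from second => "bh"
Result: ejcjcgagbh

ejcjcgagbh


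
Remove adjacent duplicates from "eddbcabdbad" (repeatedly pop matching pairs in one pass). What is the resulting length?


Input: eddbcabdbad
Stack-based adjacent duplicate removal:
  Read 'e': push. Stack: e
  Read 'd': push. Stack: ed
  Read 'd': matches stack top 'd' => pop. Stack: e
  Read 'b': push. Stack: eb
  Read 'c': push. Stack: ebc
  Read 'a': push. Stack: ebca
  Read 'b': push. Stack: ebcab
  Read 'd': push. Stack: ebcabd
  Read 'b': push. Stack: ebcabdb
  Read 'a': push. Stack: ebcabdba
  Read 'd': push. Stack: ebcabdbad
Final stack: "ebcabdbad" (length 9)

9


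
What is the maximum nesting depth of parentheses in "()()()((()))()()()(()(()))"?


Input: "()()()((()))()()()(()(()))"
Tracking depth:
  Position 0 '(': depth becomes 1
  Position 1 ')': depth becomes 0
  Position 2 '(': depth becomes 1
  Position 3 ')': depth becomes 0
  Position 4 '(': depth becomes 1
  Position 5 ')': depth becomes 0
  Position 6 '(': depth becomes 1
  Position 7 '(': depth becomes 2
  Position 8 '(': depth becomes 3
  Position 9 ')': depth becomes 2
  Position 10 ')': depth becomes 1
  Position 11 ')': depth becomes 0
  Position 12 '(': depth becomes 1
  Position 13 ')': depth becomes 0
  Position 14 '(': depth becomes 1
  Position 15 ')': depth becomes 0
  Position 16 '(': depth becomes 1
  Position 17 ')': depth becomes 0
  Position 18 '(': depth becomes 1
  Position 19 '(': depth becomes 2
  Position 20 ')': depth becomes 1
  Position 21 '(': depth becomes 2
  Position 22 '(': depth becomes 3
  Position 23 ')': depth becomes 2
  Position 24 ')': depth becomes 1
  Position 25 ')': depth becomes 0
Maximum depth reached: 3

3


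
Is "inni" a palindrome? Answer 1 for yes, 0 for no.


Input: inni
Reversed: inni
  Compare pos 0 ('i') with pos 3 ('i'): match
  Compare pos 1 ('n') with pos 2 ('n'): match
Result: palindrome

1


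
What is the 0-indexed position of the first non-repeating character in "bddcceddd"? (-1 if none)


Input: bddcceddd
Character frequencies:
  'b': 1
  'c': 2
  'd': 5
  'e': 1
Scanning left to right for freq == 1:
  Position 0 ('b'): unique! => answer = 0

0


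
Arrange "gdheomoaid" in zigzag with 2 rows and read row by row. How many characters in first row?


Zigzag "gdheomoaid" into 2 rows:
Placing characters:
  'g' => row 0
  'd' => row 1
  'h' => row 0
  'e' => row 1
  'o' => row 0
  'm' => row 1
  'o' => row 0
  'a' => row 1
  'i' => row 0
  'd' => row 1
Rows:
  Row 0: "ghooi"
  Row 1: "demad"
First row length: 5

5


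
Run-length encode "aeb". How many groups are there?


Input: aeb
Scanning for consecutive runs:
  Group 1: 'a' x 1 (positions 0-0)
  Group 2: 'e' x 1 (positions 1-1)
  Group 3: 'b' x 1 (positions 2-2)
Total groups: 3

3


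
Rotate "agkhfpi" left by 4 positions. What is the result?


Input: "agkhfpi", rotate left by 4
First 4 characters: "agkh"
Remaining characters: "fpi"
Concatenate remaining + first: "fpi" + "agkh" = "fpiagkh"

fpiagkh


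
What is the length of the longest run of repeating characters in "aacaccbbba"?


Input: "aacaccbbba"
Scanning for longest run:
  Position 1 ('a'): continues run of 'a', length=2
  Position 2 ('c'): new char, reset run to 1
  Position 3 ('a'): new char, reset run to 1
  Position 4 ('c'): new char, reset run to 1
  Position 5 ('c'): continues run of 'c', length=2
  Position 6 ('b'): new char, reset run to 1
  Position 7 ('b'): continues run of 'b', length=2
  Position 8 ('b'): continues run of 'b', length=3
  Position 9 ('a'): new char, reset run to 1
Longest run: 'b' with length 3

3


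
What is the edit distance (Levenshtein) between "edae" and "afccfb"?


Computing edit distance: "edae" -> "afccfb"
DP table:
           a    f    c    c    f    b
      0    1    2    3    4    5    6
  e   1    1    2    3    4    5    6
  d   2    2    2    3    4    5    6
  a   3    2    3    3    4    5    6
  e   4    3    3    4    4    5    6
Edit distance = dp[4][6] = 6

6


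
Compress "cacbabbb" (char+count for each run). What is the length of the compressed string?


Input: cacbabbb
Runs:
  'c' x 1 => "c1"
  'a' x 1 => "a1"
  'c' x 1 => "c1"
  'b' x 1 => "b1"
  'a' x 1 => "a1"
  'b' x 3 => "b3"
Compressed: "c1a1c1b1a1b3"
Compressed length: 12

12


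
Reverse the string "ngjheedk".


Input: ngjheedk
Reading characters right to left:
  Position 7: 'k'
  Position 6: 'd'
  Position 5: 'e'
  Position 4: 'e'
  Position 3: 'h'
  Position 2: 'j'
  Position 1: 'g'
  Position 0: 'n'
Reversed: kdeehjgn

kdeehjgn


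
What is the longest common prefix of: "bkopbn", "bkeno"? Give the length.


Words: bkopbn, bkeno
  Position 0: all 'b' => match
  Position 1: all 'k' => match
  Position 2: ('o', 'e') => mismatch, stop
LCP = "bk" (length 2)

2


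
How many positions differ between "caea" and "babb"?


Comparing "caea" and "babb" position by position:
  Position 0: 'c' vs 'b' => DIFFER
  Position 1: 'a' vs 'a' => same
  Position 2: 'e' vs 'b' => DIFFER
  Position 3: 'a' vs 'b' => DIFFER
Positions that differ: 3

3


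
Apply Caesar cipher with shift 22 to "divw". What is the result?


Caesar cipher: shift "divw" by 22
  'd' (pos 3) + 22 = pos 25 = 'z'
  'i' (pos 8) + 22 = pos 4 = 'e'
  'v' (pos 21) + 22 = pos 17 = 'r'
  'w' (pos 22) + 22 = pos 18 = 's'
Result: zers

zers


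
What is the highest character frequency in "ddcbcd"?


Input: ddcbcd
Character counts:
  'b': 1
  'c': 2
  'd': 3
Maximum frequency: 3

3


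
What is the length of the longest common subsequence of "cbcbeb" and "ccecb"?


LCS of "cbcbeb" and "ccecb"
DP table:
           c    c    e    c    b
      0    0    0    0    0    0
  c   0    1    1    1    1    1
  b   0    1    1    1    1    2
  c   0    1    2    2    2    2
  b   0    1    2    2    2    3
  e   0    1    2    3    3    3
  b   0    1    2    3    3    4
LCS length = dp[6][5] = 4

4


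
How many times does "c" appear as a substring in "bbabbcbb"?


Searching for "c" in "bbabbcbb"
Scanning each position:
  Position 0: "b" => no
  Position 1: "b" => no
  Position 2: "a" => no
  Position 3: "b" => no
  Position 4: "b" => no
  Position 5: "c" => MATCH
  Position 6: "b" => no
  Position 7: "b" => no
Total occurrences: 1

1


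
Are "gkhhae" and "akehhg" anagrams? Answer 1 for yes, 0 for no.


Strings: "gkhhae", "akehhg"
Sorted first:  aeghhk
Sorted second: aeghhk
Sorted forms match => anagrams

1


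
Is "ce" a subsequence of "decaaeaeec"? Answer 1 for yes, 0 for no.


Check if "ce" is a subsequence of "decaaeaeec"
Greedy scan:
  Position 0 ('d'): no match needed
  Position 1 ('e'): no match needed
  Position 2 ('c'): matches sub[0] = 'c'
  Position 3 ('a'): no match needed
  Position 4 ('a'): no match needed
  Position 5 ('e'): matches sub[1] = 'e'
  Position 6 ('a'): no match needed
  Position 7 ('e'): no match needed
  Position 8 ('e'): no match needed
  Position 9 ('c'): no match needed
All 2 characters matched => is a subsequence

1


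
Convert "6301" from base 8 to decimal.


Input: "6301" in base 8
Positional expansion:
  Digit '6' (value 6) x 8^3 = 3072
  Digit '3' (value 3) x 8^2 = 192
  Digit '0' (value 0) x 8^1 = 0
  Digit '1' (value 1) x 8^0 = 1
Sum = 3265

3265


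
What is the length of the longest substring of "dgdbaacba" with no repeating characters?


Input: "dgdbaacba"
Sliding window (track last position of each char):
  Position 0 ('d'): window [0,0] length 1 -- new best
  Position 1 ('g'): window [0,1] length 2 -- new best
  Position 2 ('d'): repeat (last at 0), move window start to 1
  Position 2 ('d'): window [1,2] length 2
  Position 3 ('b'): window [1,3] length 3 -- new best
  Position 4 ('a'): window [1,4] length 4 -- new best
  Position 5 ('a'): repeat (last at 4), move window start to 5
  Position 5 ('a'): window [5,5] length 1
  Position 6 ('c'): window [5,6] length 2
  Position 7 ('b'): window [5,7] length 3
  Position 8 ('a'): repeat (last at 5), move window start to 6
  Position 8 ('a'): window [6,8] length 3
Longest substring with no repeats: "gdba" with length 4

4


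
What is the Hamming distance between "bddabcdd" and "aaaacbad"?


Comparing "bddabcdd" and "aaaacbad" position by position:
  Position 0: 'b' vs 'a' => differ
  Position 1: 'd' vs 'a' => differ
  Position 2: 'd' vs 'a' => differ
  Position 3: 'a' vs 'a' => same
  Position 4: 'b' vs 'c' => differ
  Position 5: 'c' vs 'b' => differ
  Position 6: 'd' vs 'a' => differ
  Position 7: 'd' vs 'd' => same
Total differences (Hamming distance): 6

6


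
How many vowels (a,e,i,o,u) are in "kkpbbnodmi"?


Input: kkpbbnodmi
Checking each character:
  'k' at position 0: consonant
  'k' at position 1: consonant
  'p' at position 2: consonant
  'b' at position 3: consonant
  'b' at position 4: consonant
  'n' at position 5: consonant
  'o' at position 6: vowel (running total: 1)
  'd' at position 7: consonant
  'm' at position 8: consonant
  'i' at position 9: vowel (running total: 2)
Total vowels: 2

2


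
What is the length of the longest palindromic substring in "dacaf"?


Input: "dacaf"
Checking substrings for palindromes:
  [1:4] "aca" (len 3) => palindrome
Longest palindromic substring: "aca" with length 3

3


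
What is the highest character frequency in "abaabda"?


Input: abaabda
Character counts:
  'a': 4
  'b': 2
  'd': 1
Maximum frequency: 4

4


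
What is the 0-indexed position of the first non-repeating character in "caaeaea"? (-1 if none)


Input: caaeaea
Character frequencies:
  'a': 4
  'c': 1
  'e': 2
Scanning left to right for freq == 1:
  Position 0 ('c'): unique! => answer = 0

0


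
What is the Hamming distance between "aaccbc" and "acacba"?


Comparing "aaccbc" and "acacba" position by position:
  Position 0: 'a' vs 'a' => same
  Position 1: 'a' vs 'c' => differ
  Position 2: 'c' vs 'a' => differ
  Position 3: 'c' vs 'c' => same
  Position 4: 'b' vs 'b' => same
  Position 5: 'c' vs 'a' => differ
Total differences (Hamming distance): 3

3


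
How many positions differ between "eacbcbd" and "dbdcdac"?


Comparing "eacbcbd" and "dbdcdac" position by position:
  Position 0: 'e' vs 'd' => DIFFER
  Position 1: 'a' vs 'b' => DIFFER
  Position 2: 'c' vs 'd' => DIFFER
  Position 3: 'b' vs 'c' => DIFFER
  Position 4: 'c' vs 'd' => DIFFER
  Position 5: 'b' vs 'a' => DIFFER
  Position 6: 'd' vs 'c' => DIFFER
Positions that differ: 7

7


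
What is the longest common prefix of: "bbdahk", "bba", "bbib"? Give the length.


Words: bbdahk, bba, bbib
  Position 0: all 'b' => match
  Position 1: all 'b' => match
  Position 2: ('d', 'a', 'i') => mismatch, stop
LCP = "bb" (length 2)

2


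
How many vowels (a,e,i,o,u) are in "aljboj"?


Input: aljboj
Checking each character:
  'a' at position 0: vowel (running total: 1)
  'l' at position 1: consonant
  'j' at position 2: consonant
  'b' at position 3: consonant
  'o' at position 4: vowel (running total: 2)
  'j' at position 5: consonant
Total vowels: 2

2


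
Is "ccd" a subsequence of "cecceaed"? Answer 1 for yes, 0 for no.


Check if "ccd" is a subsequence of "cecceaed"
Greedy scan:
  Position 0 ('c'): matches sub[0] = 'c'
  Position 1 ('e'): no match needed
  Position 2 ('c'): matches sub[1] = 'c'
  Position 3 ('c'): no match needed
  Position 4 ('e'): no match needed
  Position 5 ('a'): no match needed
  Position 6 ('e'): no match needed
  Position 7 ('d'): matches sub[2] = 'd'
All 3 characters matched => is a subsequence

1


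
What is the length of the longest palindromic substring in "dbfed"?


Input: "dbfed"
Checking substrings for palindromes:
  No multi-char palindromic substrings found
Longest palindromic substring: "d" with length 1

1


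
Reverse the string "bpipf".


Input: bpipf
Reading characters right to left:
  Position 4: 'f'
  Position 3: 'p'
  Position 2: 'i'
  Position 1: 'p'
  Position 0: 'b'
Reversed: fpipb

fpipb


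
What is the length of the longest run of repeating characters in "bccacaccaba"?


Input: "bccacaccaba"
Scanning for longest run:
  Position 1 ('c'): new char, reset run to 1
  Position 2 ('c'): continues run of 'c', length=2
  Position 3 ('a'): new char, reset run to 1
  Position 4 ('c'): new char, reset run to 1
  Position 5 ('a'): new char, reset run to 1
  Position 6 ('c'): new char, reset run to 1
  Position 7 ('c'): continues run of 'c', length=2
  Position 8 ('a'): new char, reset run to 1
  Position 9 ('b'): new char, reset run to 1
  Position 10 ('a'): new char, reset run to 1
Longest run: 'c' with length 2

2


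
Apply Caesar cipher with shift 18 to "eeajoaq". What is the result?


Caesar cipher: shift "eeajoaq" by 18
  'e' (pos 4) + 18 = pos 22 = 'w'
  'e' (pos 4) + 18 = pos 22 = 'w'
  'a' (pos 0) + 18 = pos 18 = 's'
  'j' (pos 9) + 18 = pos 1 = 'b'
  'o' (pos 14) + 18 = pos 6 = 'g'
  'a' (pos 0) + 18 = pos 18 = 's'
  'q' (pos 16) + 18 = pos 8 = 'i'
Result: wwsbgsi

wwsbgsi


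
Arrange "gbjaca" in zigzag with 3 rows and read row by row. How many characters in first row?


Zigzag "gbjaca" into 3 rows:
Placing characters:
  'g' => row 0
  'b' => row 1
  'j' => row 2
  'a' => row 1
  'c' => row 0
  'a' => row 1
Rows:
  Row 0: "gc"
  Row 1: "baa"
  Row 2: "j"
First row length: 2

2


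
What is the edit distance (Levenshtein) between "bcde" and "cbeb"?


Computing edit distance: "bcde" -> "cbeb"
DP table:
           c    b    e    b
      0    1    2    3    4
  b   1    1    1    2    3
  c   2    1    2    2    3
  d   3    2    2    3    3
  e   4    3    3    2    3
Edit distance = dp[4][4] = 3

3


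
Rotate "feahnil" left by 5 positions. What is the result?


Input: "feahnil", rotate left by 5
First 5 characters: "feahn"
Remaining characters: "il"
Concatenate remaining + first: "il" + "feahn" = "ilfeahn"

ilfeahn


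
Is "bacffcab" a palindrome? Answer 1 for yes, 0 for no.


Input: bacffcab
Reversed: bacffcab
  Compare pos 0 ('b') with pos 7 ('b'): match
  Compare pos 1 ('a') with pos 6 ('a'): match
  Compare pos 2 ('c') with pos 5 ('c'): match
  Compare pos 3 ('f') with pos 4 ('f'): match
Result: palindrome

1


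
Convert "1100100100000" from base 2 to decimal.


Input: "1100100100000" in base 2
Positional expansion:
  Digit '1' (value 1) x 2^12 = 4096
  Digit '1' (value 1) x 2^11 = 2048
  Digit '0' (value 0) x 2^10 = 0
  Digit '0' (value 0) x 2^9 = 0
  Digit '1' (value 1) x 2^8 = 256
  Digit '0' (value 0) x 2^7 = 0
  Digit '0' (value 0) x 2^6 = 0
  Digit '1' (value 1) x 2^5 = 32
  Digit '0' (value 0) x 2^4 = 0
  Digit '0' (value 0) x 2^3 = 0
  Digit '0' (value 0) x 2^2 = 0
  Digit '0' (value 0) x 2^1 = 0
  Digit '0' (value 0) x 2^0 = 0
Sum = 6432

6432


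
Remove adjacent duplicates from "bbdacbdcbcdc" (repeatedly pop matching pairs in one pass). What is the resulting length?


Input: bbdacbdcbcdc
Stack-based adjacent duplicate removal:
  Read 'b': push. Stack: b
  Read 'b': matches stack top 'b' => pop. Stack: (empty)
  Read 'd': push. Stack: d
  Read 'a': push. Stack: da
  Read 'c': push. Stack: dac
  Read 'b': push. Stack: dacb
  Read 'd': push. Stack: dacbd
  Read 'c': push. Stack: dacbdc
  Read 'b': push. Stack: dacbdcb
  Read 'c': push. Stack: dacbdcbc
  Read 'd': push. Stack: dacbdcbcd
  Read 'c': push. Stack: dacbdcbcdc
Final stack: "dacbdcbcdc" (length 10)

10


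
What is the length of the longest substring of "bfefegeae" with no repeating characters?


Input: "bfefegeae"
Sliding window (track last position of each char):
  Position 0 ('b'): window [0,0] length 1 -- new best
  Position 1 ('f'): window [0,1] length 2 -- new best
  Position 2 ('e'): window [0,2] length 3 -- new best
  Position 3 ('f'): repeat (last at 1), move window start to 2
  Position 3 ('f'): window [2,3] length 2
  Position 4 ('e'): repeat (last at 2), move window start to 3
  Position 4 ('e'): window [3,4] length 2
  Position 5 ('g'): window [3,5] length 3
  Position 6 ('e'): repeat (last at 4), move window start to 5
  Position 6 ('e'): window [5,6] length 2
  Position 7 ('a'): window [5,7] length 3
  Position 8 ('e'): repeat (last at 6), move window start to 7
  Position 8 ('e'): window [7,8] length 2
Longest substring with no repeats: "bfe" with length 3

3


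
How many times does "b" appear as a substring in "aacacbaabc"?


Searching for "b" in "aacacbaabc"
Scanning each position:
  Position 0: "a" => no
  Position 1: "a" => no
  Position 2: "c" => no
  Position 3: "a" => no
  Position 4: "c" => no
  Position 5: "b" => MATCH
  Position 6: "a" => no
  Position 7: "a" => no
  Position 8: "b" => MATCH
  Position 9: "c" => no
Total occurrences: 2

2


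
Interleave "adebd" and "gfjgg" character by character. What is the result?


Interleaving "adebd" and "gfjgg":
  Position 0: 'a' from first, 'g' from second => "ag"
  Position 1: 'd' from first, 'f' from second => "df"
  Position 2: 'e' from first, 'j' from second => "ej"
  Position 3: 'b' from first, 'g' from second => "bg"
  Position 4: 'd' from first, 'g' from second => "dg"
Result: agdfejbgdg

agdfejbgdg


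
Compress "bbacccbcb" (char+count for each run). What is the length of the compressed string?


Input: bbacccbcb
Runs:
  'b' x 2 => "b2"
  'a' x 1 => "a1"
  'c' x 3 => "c3"
  'b' x 1 => "b1"
  'c' x 1 => "c1"
  'b' x 1 => "b1"
Compressed: "b2a1c3b1c1b1"
Compressed length: 12

12


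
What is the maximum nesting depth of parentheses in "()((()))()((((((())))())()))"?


Input: "()((()))()((((((())))())()))"
Tracking depth:
  Position 0 '(': depth becomes 1
  Position 1 ')': depth becomes 0
  Position 2 '(': depth becomes 1
  Position 3 '(': depth becomes 2
  Position 4 '(': depth becomes 3
  Position 5 ')': depth becomes 2
  Position 6 ')': depth becomes 1
  Position 7 ')': depth becomes 0
  Position 8 '(': depth becomes 1
  Position 9 ')': depth becomes 0
  Position 10 '(': depth becomes 1
  Position 11 '(': depth becomes 2
  Position 12 '(': depth becomes 3
  Position 13 '(': depth becomes 4
  Position 14 '(': depth becomes 5
  Position 15 '(': depth becomes 6
  Position 16 '(': depth becomes 7
  Position 17 ')': depth becomes 6
  Position 18 ')': depth becomes 5
  Position 19 ')': depth becomes 4
  Position 20 ')': depth becomes 3
  Position 21 '(': depth becomes 4
  Position 22 ')': depth becomes 3
  Position 23 ')': depth becomes 2
  Position 24 '(': depth becomes 3
  Position 25 ')': depth becomes 2
  Position 26 ')': depth becomes 1
  Position 27 ')': depth becomes 0
Maximum depth reached: 7

7


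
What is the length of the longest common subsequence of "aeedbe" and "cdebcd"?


LCS of "aeedbe" and "cdebcd"
DP table:
           c    d    e    b    c    d
      0    0    0    0    0    0    0
  a   0    0    0    0    0    0    0
  e   0    0    0    1    1    1    1
  e   0    0    0    1    1    1    1
  d   0    0    1    1    1    1    2
  b   0    0    1    1    2    2    2
  e   0    0    1    2    2    2    2
LCS length = dp[6][6] = 2

2


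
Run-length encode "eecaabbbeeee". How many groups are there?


Input: eecaabbbeeee
Scanning for consecutive runs:
  Group 1: 'e' x 2 (positions 0-1)
  Group 2: 'c' x 1 (positions 2-2)
  Group 3: 'a' x 2 (positions 3-4)
  Group 4: 'b' x 3 (positions 5-7)
  Group 5: 'e' x 4 (positions 8-11)
Total groups: 5

5


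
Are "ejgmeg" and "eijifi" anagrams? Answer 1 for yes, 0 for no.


Strings: "ejgmeg", "eijifi"
Sorted first:  eeggjm
Sorted second: efiiij
Differ at position 1: 'e' vs 'f' => not anagrams

0


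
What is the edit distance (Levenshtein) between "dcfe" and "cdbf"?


Computing edit distance: "dcfe" -> "cdbf"
DP table:
           c    d    b    f
      0    1    2    3    4
  d   1    1    1    2    3
  c   2    1    2    2    3
  f   3    2    2    3    2
  e   4    3    3    3    3
Edit distance = dp[4][4] = 3

3


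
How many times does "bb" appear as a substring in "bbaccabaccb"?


Searching for "bb" in "bbaccabaccb"
Scanning each position:
  Position 0: "bb" => MATCH
  Position 1: "ba" => no
  Position 2: "ac" => no
  Position 3: "cc" => no
  Position 4: "ca" => no
  Position 5: "ab" => no
  Position 6: "ba" => no
  Position 7: "ac" => no
  Position 8: "cc" => no
  Position 9: "cb" => no
Total occurrences: 1

1


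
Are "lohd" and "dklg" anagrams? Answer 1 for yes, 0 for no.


Strings: "lohd", "dklg"
Sorted first:  dhlo
Sorted second: dgkl
Differ at position 1: 'h' vs 'g' => not anagrams

0


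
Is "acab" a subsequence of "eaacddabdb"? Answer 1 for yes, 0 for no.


Check if "acab" is a subsequence of "eaacddabdb"
Greedy scan:
  Position 0 ('e'): no match needed
  Position 1 ('a'): matches sub[0] = 'a'
  Position 2 ('a'): no match needed
  Position 3 ('c'): matches sub[1] = 'c'
  Position 4 ('d'): no match needed
  Position 5 ('d'): no match needed
  Position 6 ('a'): matches sub[2] = 'a'
  Position 7 ('b'): matches sub[3] = 'b'
  Position 8 ('d'): no match needed
  Position 9 ('b'): no match needed
All 4 characters matched => is a subsequence

1


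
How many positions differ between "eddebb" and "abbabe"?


Comparing "eddebb" and "abbabe" position by position:
  Position 0: 'e' vs 'a' => DIFFER
  Position 1: 'd' vs 'b' => DIFFER
  Position 2: 'd' vs 'b' => DIFFER
  Position 3: 'e' vs 'a' => DIFFER
  Position 4: 'b' vs 'b' => same
  Position 5: 'b' vs 'e' => DIFFER
Positions that differ: 5

5


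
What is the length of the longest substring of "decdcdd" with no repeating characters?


Input: "decdcdd"
Sliding window (track last position of each char):
  Position 0 ('d'): window [0,0] length 1 -- new best
  Position 1 ('e'): window [0,1] length 2 -- new best
  Position 2 ('c'): window [0,2] length 3 -- new best
  Position 3 ('d'): repeat (last at 0), move window start to 1
  Position 3 ('d'): window [1,3] length 3
  Position 4 ('c'): repeat (last at 2), move window start to 3
  Position 4 ('c'): window [3,4] length 2
  Position 5 ('d'): repeat (last at 3), move window start to 4
  Position 5 ('d'): window [4,5] length 2
  Position 6 ('d'): repeat (last at 5), move window start to 6
  Position 6 ('d'): window [6,6] length 1
Longest substring with no repeats: "dec" with length 3

3


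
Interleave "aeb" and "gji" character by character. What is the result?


Interleaving "aeb" and "gji":
  Position 0: 'a' from first, 'g' from second => "ag"
  Position 1: 'e' from first, 'j' from second => "ej"
  Position 2: 'b' from first, 'i' from second => "bi"
Result: agejbi

agejbi


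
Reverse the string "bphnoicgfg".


Input: bphnoicgfg
Reading characters right to left:
  Position 9: 'g'
  Position 8: 'f'
  Position 7: 'g'
  Position 6: 'c'
  Position 5: 'i'
  Position 4: 'o'
  Position 3: 'n'
  Position 2: 'h'
  Position 1: 'p'
  Position 0: 'b'
Reversed: gfgcionhpb

gfgcionhpb


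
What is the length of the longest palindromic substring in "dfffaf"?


Input: "dfffaf"
Checking substrings for palindromes:
  [1:4] "fff" (len 3) => palindrome
  [3:6] "faf" (len 3) => palindrome
  [1:3] "ff" (len 2) => palindrome
  [2:4] "ff" (len 2) => palindrome
Longest palindromic substring: "fff" with length 3

3


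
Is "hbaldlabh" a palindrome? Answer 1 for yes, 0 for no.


Input: hbaldlabh
Reversed: hbaldlabh
  Compare pos 0 ('h') with pos 8 ('h'): match
  Compare pos 1 ('b') with pos 7 ('b'): match
  Compare pos 2 ('a') with pos 6 ('a'): match
  Compare pos 3 ('l') with pos 5 ('l'): match
Result: palindrome

1


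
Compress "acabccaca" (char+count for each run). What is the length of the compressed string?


Input: acabccaca
Runs:
  'a' x 1 => "a1"
  'c' x 1 => "c1"
  'a' x 1 => "a1"
  'b' x 1 => "b1"
  'c' x 2 => "c2"
  'a' x 1 => "a1"
  'c' x 1 => "c1"
  'a' x 1 => "a1"
Compressed: "a1c1a1b1c2a1c1a1"
Compressed length: 16

16


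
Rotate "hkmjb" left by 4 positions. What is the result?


Input: "hkmjb", rotate left by 4
First 4 characters: "hkmj"
Remaining characters: "b"
Concatenate remaining + first: "b" + "hkmj" = "bhkmj"

bhkmj


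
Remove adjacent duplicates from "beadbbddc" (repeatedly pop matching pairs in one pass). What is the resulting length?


Input: beadbbddc
Stack-based adjacent duplicate removal:
  Read 'b': push. Stack: b
  Read 'e': push. Stack: be
  Read 'a': push. Stack: bea
  Read 'd': push. Stack: bead
  Read 'b': push. Stack: beadb
  Read 'b': matches stack top 'b' => pop. Stack: bead
  Read 'd': matches stack top 'd' => pop. Stack: bea
  Read 'd': push. Stack: bead
  Read 'c': push. Stack: beadc
Final stack: "beadc" (length 5)

5


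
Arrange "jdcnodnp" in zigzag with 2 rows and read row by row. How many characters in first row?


Zigzag "jdcnodnp" into 2 rows:
Placing characters:
  'j' => row 0
  'd' => row 1
  'c' => row 0
  'n' => row 1
  'o' => row 0
  'd' => row 1
  'n' => row 0
  'p' => row 1
Rows:
  Row 0: "jcon"
  Row 1: "dndp"
First row length: 4

4


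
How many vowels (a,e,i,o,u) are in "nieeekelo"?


Input: nieeekelo
Checking each character:
  'n' at position 0: consonant
  'i' at position 1: vowel (running total: 1)
  'e' at position 2: vowel (running total: 2)
  'e' at position 3: vowel (running total: 3)
  'e' at position 4: vowel (running total: 4)
  'k' at position 5: consonant
  'e' at position 6: vowel (running total: 5)
  'l' at position 7: consonant
  'o' at position 8: vowel (running total: 6)
Total vowels: 6

6


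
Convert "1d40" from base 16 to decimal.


Input: "1d40" in base 16
Positional expansion:
  Digit '1' (value 1) x 16^3 = 4096
  Digit 'd' (value 13) x 16^2 = 3328
  Digit '4' (value 4) x 16^1 = 64
  Digit '0' (value 0) x 16^0 = 0
Sum = 7488

7488


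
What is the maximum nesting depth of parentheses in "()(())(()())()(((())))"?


Input: "()(())(()())()(((())))"
Tracking depth:
  Position 0 '(': depth becomes 1
  Position 1 ')': depth becomes 0
  Position 2 '(': depth becomes 1
  Position 3 '(': depth becomes 2
  Position 4 ')': depth becomes 1
  Position 5 ')': depth becomes 0
  Position 6 '(': depth becomes 1
  Position 7 '(': depth becomes 2
  Position 8 ')': depth becomes 1
  Position 9 '(': depth becomes 2
  Position 10 ')': depth becomes 1
  Position 11 ')': depth becomes 0
  Position 12 '(': depth becomes 1
  Position 13 ')': depth becomes 0
  Position 14 '(': depth becomes 1
  Position 15 '(': depth becomes 2
  Position 16 '(': depth becomes 3
  Position 17 '(': depth becomes 4
  Position 18 ')': depth becomes 3
  Position 19 ')': depth becomes 2
  Position 20 ')': depth becomes 1
  Position 21 ')': depth becomes 0
Maximum depth reached: 4

4


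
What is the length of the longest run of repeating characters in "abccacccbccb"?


Input: "abccacccbccb"
Scanning for longest run:
  Position 1 ('b'): new char, reset run to 1
  Position 2 ('c'): new char, reset run to 1
  Position 3 ('c'): continues run of 'c', length=2
  Position 4 ('a'): new char, reset run to 1
  Position 5 ('c'): new char, reset run to 1
  Position 6 ('c'): continues run of 'c', length=2
  Position 7 ('c'): continues run of 'c', length=3
  Position 8 ('b'): new char, reset run to 1
  Position 9 ('c'): new char, reset run to 1
  Position 10 ('c'): continues run of 'c', length=2
  Position 11 ('b'): new char, reset run to 1
Longest run: 'c' with length 3

3


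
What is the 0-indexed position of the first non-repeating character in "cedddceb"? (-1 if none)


Input: cedddceb
Character frequencies:
  'b': 1
  'c': 2
  'd': 3
  'e': 2
Scanning left to right for freq == 1:
  Position 0 ('c'): freq=2, skip
  Position 1 ('e'): freq=2, skip
  Position 2 ('d'): freq=3, skip
  Position 3 ('d'): freq=3, skip
  Position 4 ('d'): freq=3, skip
  Position 5 ('c'): freq=2, skip
  Position 6 ('e'): freq=2, skip
  Position 7 ('b'): unique! => answer = 7

7


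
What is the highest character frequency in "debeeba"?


Input: debeeba
Character counts:
  'a': 1
  'b': 2
  'd': 1
  'e': 3
Maximum frequency: 3

3


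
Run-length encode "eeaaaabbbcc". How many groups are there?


Input: eeaaaabbbcc
Scanning for consecutive runs:
  Group 1: 'e' x 2 (positions 0-1)
  Group 2: 'a' x 4 (positions 2-5)
  Group 3: 'b' x 3 (positions 6-8)
  Group 4: 'c' x 2 (positions 9-10)
Total groups: 4

4


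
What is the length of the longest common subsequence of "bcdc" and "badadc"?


LCS of "bcdc" and "badadc"
DP table:
           b    a    d    a    d    c
      0    0    0    0    0    0    0
  b   0    1    1    1    1    1    1
  c   0    1    1    1    1    1    2
  d   0    1    1    2    2    2    2
  c   0    1    1    2    2    2    3
LCS length = dp[4][6] = 3

3


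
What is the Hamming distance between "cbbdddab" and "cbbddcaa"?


Comparing "cbbdddab" and "cbbddcaa" position by position:
  Position 0: 'c' vs 'c' => same
  Position 1: 'b' vs 'b' => same
  Position 2: 'b' vs 'b' => same
  Position 3: 'd' vs 'd' => same
  Position 4: 'd' vs 'd' => same
  Position 5: 'd' vs 'c' => differ
  Position 6: 'a' vs 'a' => same
  Position 7: 'b' vs 'a' => differ
Total differences (Hamming distance): 2

2


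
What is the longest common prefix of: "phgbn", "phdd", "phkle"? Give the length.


Words: phgbn, phdd, phkle
  Position 0: all 'p' => match
  Position 1: all 'h' => match
  Position 2: ('g', 'd', 'k') => mismatch, stop
LCP = "ph" (length 2)

2


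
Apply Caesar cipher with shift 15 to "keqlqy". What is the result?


Caesar cipher: shift "keqlqy" by 15
  'k' (pos 10) + 15 = pos 25 = 'z'
  'e' (pos 4) + 15 = pos 19 = 't'
  'q' (pos 16) + 15 = pos 5 = 'f'
  'l' (pos 11) + 15 = pos 0 = 'a'
  'q' (pos 16) + 15 = pos 5 = 'f'
  'y' (pos 24) + 15 = pos 13 = 'n'
Result: ztfafn

ztfafn


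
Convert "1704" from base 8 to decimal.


Input: "1704" in base 8
Positional expansion:
  Digit '1' (value 1) x 8^3 = 512
  Digit '7' (value 7) x 8^2 = 448
  Digit '0' (value 0) x 8^1 = 0
  Digit '4' (value 4) x 8^0 = 4
Sum = 964

964


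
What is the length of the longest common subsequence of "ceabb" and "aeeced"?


LCS of "ceabb" and "aeeced"
DP table:
           a    e    e    c    e    d
      0    0    0    0    0    0    0
  c   0    0    0    0    1    1    1
  e   0    0    1    1    1    2    2
  a   0    1    1    1    1    2    2
  b   0    1    1    1    1    2    2
  b   0    1    1    1    1    2    2
LCS length = dp[5][6] = 2

2


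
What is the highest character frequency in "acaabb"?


Input: acaabb
Character counts:
  'a': 3
  'b': 2
  'c': 1
Maximum frequency: 3

3


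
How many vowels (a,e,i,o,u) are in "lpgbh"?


Input: lpgbh
Checking each character:
  'l' at position 0: consonant
  'p' at position 1: consonant
  'g' at position 2: consonant
  'b' at position 3: consonant
  'h' at position 4: consonant
Total vowels: 0

0


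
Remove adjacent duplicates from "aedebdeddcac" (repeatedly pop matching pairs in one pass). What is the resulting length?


Input: aedebdeddcac
Stack-based adjacent duplicate removal:
  Read 'a': push. Stack: a
  Read 'e': push. Stack: ae
  Read 'd': push. Stack: aed
  Read 'e': push. Stack: aede
  Read 'b': push. Stack: aedeb
  Read 'd': push. Stack: aedebd
  Read 'e': push. Stack: aedebde
  Read 'd': push. Stack: aedebded
  Read 'd': matches stack top 'd' => pop. Stack: aedebde
  Read 'c': push. Stack: aedebdec
  Read 'a': push. Stack: aedebdeca
  Read 'c': push. Stack: aedebdecac
Final stack: "aedebdecac" (length 10)

10


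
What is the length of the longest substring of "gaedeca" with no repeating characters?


Input: "gaedeca"
Sliding window (track last position of each char):
  Position 0 ('g'): window [0,0] length 1 -- new best
  Position 1 ('a'): window [0,1] length 2 -- new best
  Position 2 ('e'): window [0,2] length 3 -- new best
  Position 3 ('d'): window [0,3] length 4 -- new best
  Position 4 ('e'): repeat (last at 2), move window start to 3
  Position 4 ('e'): window [3,4] length 2
  Position 5 ('c'): window [3,5] length 3
  Position 6 ('a'): window [3,6] length 4
Longest substring with no repeats: "gaed" with length 4

4


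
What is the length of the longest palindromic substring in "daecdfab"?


Input: "daecdfab"
Checking substrings for palindromes:
  No multi-char palindromic substrings found
Longest palindromic substring: "d" with length 1

1


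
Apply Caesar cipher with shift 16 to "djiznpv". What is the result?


Caesar cipher: shift "djiznpv" by 16
  'd' (pos 3) + 16 = pos 19 = 't'
  'j' (pos 9) + 16 = pos 25 = 'z'
  'i' (pos 8) + 16 = pos 24 = 'y'
  'z' (pos 25) + 16 = pos 15 = 'p'
  'n' (pos 13) + 16 = pos 3 = 'd'
  'p' (pos 15) + 16 = pos 5 = 'f'
  'v' (pos 21) + 16 = pos 11 = 'l'
Result: tzypdfl

tzypdfl


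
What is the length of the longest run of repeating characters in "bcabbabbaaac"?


Input: "bcabbabbaaac"
Scanning for longest run:
  Position 1 ('c'): new char, reset run to 1
  Position 2 ('a'): new char, reset run to 1
  Position 3 ('b'): new char, reset run to 1
  Position 4 ('b'): continues run of 'b', length=2
  Position 5 ('a'): new char, reset run to 1
  Position 6 ('b'): new char, reset run to 1
  Position 7 ('b'): continues run of 'b', length=2
  Position 8 ('a'): new char, reset run to 1
  Position 9 ('a'): continues run of 'a', length=2
  Position 10 ('a'): continues run of 'a', length=3
  Position 11 ('c'): new char, reset run to 1
Longest run: 'a' with length 3

3


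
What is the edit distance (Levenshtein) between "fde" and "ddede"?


Computing edit distance: "fde" -> "ddede"
DP table:
           d    d    e    d    e
      0    1    2    3    4    5
  f   1    1    2    3    4    5
  d   2    1    1    2    3    4
  e   3    2    2    1    2    3
Edit distance = dp[3][5] = 3

3


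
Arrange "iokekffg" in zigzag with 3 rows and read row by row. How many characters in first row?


Zigzag "iokekffg" into 3 rows:
Placing characters:
  'i' => row 0
  'o' => row 1
  'k' => row 2
  'e' => row 1
  'k' => row 0
  'f' => row 1
  'f' => row 2
  'g' => row 1
Rows:
  Row 0: "ik"
  Row 1: "oefg"
  Row 2: "kf"
First row length: 2

2


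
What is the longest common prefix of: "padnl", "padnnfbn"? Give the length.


Words: padnl, padnnfbn
  Position 0: all 'p' => match
  Position 1: all 'a' => match
  Position 2: all 'd' => match
  Position 3: all 'n' => match
  Position 4: ('l', 'n') => mismatch, stop
LCP = "padn" (length 4)

4


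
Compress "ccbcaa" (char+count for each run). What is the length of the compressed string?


Input: ccbcaa
Runs:
  'c' x 2 => "c2"
  'b' x 1 => "b1"
  'c' x 1 => "c1"
  'a' x 2 => "a2"
Compressed: "c2b1c1a2"
Compressed length: 8

8
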